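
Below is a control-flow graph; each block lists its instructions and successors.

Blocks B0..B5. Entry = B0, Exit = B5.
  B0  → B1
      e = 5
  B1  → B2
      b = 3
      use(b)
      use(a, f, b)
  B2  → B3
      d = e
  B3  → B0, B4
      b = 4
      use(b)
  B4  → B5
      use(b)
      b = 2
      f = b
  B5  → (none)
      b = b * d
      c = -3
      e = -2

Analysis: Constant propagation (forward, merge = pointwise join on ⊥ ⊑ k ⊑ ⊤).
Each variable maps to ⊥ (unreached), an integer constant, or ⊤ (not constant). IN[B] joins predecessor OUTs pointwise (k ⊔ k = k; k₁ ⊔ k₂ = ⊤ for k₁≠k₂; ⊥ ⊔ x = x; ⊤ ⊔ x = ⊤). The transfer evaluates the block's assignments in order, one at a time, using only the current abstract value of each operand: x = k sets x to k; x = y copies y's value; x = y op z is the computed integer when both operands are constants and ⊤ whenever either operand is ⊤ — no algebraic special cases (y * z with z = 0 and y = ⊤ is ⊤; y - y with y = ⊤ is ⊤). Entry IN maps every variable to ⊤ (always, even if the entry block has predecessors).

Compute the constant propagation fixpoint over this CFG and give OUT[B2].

Fixpoint table:
  B0:   IN=(all ⊤)   OUT={e:5; rest ⊤}
  B1:   IN={e:5; rest ⊤}   OUT={b:3, e:5; rest ⊤}
  B2:   IN={b:3, e:5; rest ⊤}   OUT={b:3, d:5, e:5; rest ⊤}
  B3:   IN={b:3, d:5, e:5; rest ⊤}   OUT={b:4, d:5, e:5; rest ⊤}
  B4:   IN={b:4, d:5, e:5; rest ⊤}   OUT={b:2, d:5, e:5, f:2; rest ⊤}
  B5:   IN={b:2, d:5, e:5, f:2; rest ⊤}   OUT={b:10, c:-3, d:5, e:-2, f:2; rest ⊤}

Merge at B2: IN[B2] = OUT[B1] = {a: ⊤, b: 3, c: ⊤, d: ⊤, e: 5, f: ⊤}
Applying B2's transfer function to that IN value gives OUT[B2] (row B2 above).

Answer: {a: ⊤, b: 3, c: ⊤, d: 5, e: 5, f: ⊤}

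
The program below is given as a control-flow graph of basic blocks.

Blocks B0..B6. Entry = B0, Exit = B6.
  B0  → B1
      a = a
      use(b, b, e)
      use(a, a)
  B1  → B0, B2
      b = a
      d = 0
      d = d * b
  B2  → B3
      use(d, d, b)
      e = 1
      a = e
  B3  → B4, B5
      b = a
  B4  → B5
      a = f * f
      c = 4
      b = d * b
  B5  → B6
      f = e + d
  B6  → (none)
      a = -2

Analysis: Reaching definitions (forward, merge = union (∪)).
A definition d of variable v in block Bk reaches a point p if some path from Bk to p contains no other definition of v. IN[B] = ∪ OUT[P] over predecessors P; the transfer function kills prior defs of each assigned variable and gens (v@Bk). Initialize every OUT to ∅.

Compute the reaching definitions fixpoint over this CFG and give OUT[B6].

Converged values:
  B0: | IN={a@B0, b@B1, d@B1} | OUT={a@B0, b@B1, d@B1}
  B1: | IN={a@B0, b@B1, d@B1} | OUT={a@B0, b@B1, d@B1}
  B2: | IN={a@B0, b@B1, d@B1} | OUT={a@B2, b@B1, d@B1, e@B2}
  B3: | IN={a@B2, b@B1, d@B1, e@B2} | OUT={a@B2, b@B3, d@B1, e@B2}
  B4: | IN={a@B2, b@B3, d@B1, e@B2} | OUT={a@B4, b@B4, c@B4, d@B1, e@B2}
  B5: | IN={a@B2, a@B4, b@B3, b@B4, c@B4, d@B1, e@B2} | OUT={a@B2, a@B4, b@B3, b@B4, c@B4, d@B1, e@B2, f@B5}
  B6: | IN={a@B2, a@B4, b@B3, b@B4, c@B4, d@B1, e@B2, f@B5} | OUT={a@B6, b@B3, b@B4, c@B4, d@B1, e@B2, f@B5}

Merge at B6: IN[B6] = OUT[B5] = {a@B2, a@B4, b@B3, b@B4, c@B4, d@B1, e@B2, f@B5}
Applying B6's transfer function to that IN value gives OUT[B6] (row B6 above).

Answer: {a@B6, b@B3, b@B4, c@B4, d@B1, e@B2, f@B5}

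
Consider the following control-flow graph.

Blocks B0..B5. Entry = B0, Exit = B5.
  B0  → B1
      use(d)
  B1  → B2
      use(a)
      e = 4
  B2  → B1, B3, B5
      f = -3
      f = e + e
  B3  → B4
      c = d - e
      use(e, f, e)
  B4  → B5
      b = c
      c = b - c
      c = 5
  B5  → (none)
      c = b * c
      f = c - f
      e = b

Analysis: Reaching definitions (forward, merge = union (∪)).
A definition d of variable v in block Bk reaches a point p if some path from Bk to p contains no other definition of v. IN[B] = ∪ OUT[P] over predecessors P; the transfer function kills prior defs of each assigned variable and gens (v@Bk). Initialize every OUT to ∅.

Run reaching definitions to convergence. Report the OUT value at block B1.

Answer: {e@B1, f@B2}

Derivation:
Per-block solution:
  B0: | IN={} | OUT={}
  B1: | IN={e@B1, f@B2} | OUT={e@B1, f@B2}
  B2: | IN={e@B1, f@B2} | OUT={e@B1, f@B2}
  B3: | IN={e@B1, f@B2} | OUT={c@B3, e@B1, f@B2}
  B4: | IN={c@B3, e@B1, f@B2} | OUT={b@B4, c@B4, e@B1, f@B2}
  B5: | IN={b@B4, c@B4, e@B1, f@B2} | OUT={b@B4, c@B5, e@B5, f@B5}

Merge at B1: IN[B1] = OUT[B0] ⊔ OUT[B2] = {e@B1, f@B2}
Applying B1's transfer function to that IN value gives OUT[B1] (row B1 above).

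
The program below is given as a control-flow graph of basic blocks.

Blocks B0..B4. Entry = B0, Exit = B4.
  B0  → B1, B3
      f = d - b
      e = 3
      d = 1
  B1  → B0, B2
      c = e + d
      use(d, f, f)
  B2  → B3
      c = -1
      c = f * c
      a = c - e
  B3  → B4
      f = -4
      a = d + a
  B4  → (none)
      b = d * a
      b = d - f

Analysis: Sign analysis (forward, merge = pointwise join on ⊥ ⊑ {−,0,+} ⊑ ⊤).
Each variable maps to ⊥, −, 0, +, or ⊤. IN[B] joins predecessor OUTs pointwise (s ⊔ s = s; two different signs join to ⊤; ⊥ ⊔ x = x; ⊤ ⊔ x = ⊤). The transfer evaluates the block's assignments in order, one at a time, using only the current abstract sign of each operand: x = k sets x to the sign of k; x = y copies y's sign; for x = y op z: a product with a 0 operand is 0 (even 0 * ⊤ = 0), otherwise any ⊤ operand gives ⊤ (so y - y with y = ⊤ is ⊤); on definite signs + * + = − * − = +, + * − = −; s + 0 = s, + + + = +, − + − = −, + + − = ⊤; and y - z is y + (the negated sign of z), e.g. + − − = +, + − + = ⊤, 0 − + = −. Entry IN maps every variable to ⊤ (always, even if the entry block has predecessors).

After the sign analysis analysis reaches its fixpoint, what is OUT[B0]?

Converged values:
  B0: | IN=(all ⊤) | OUT={d:+, e:+; rest ⊤}
  B1: | IN={d:+, e:+; rest ⊤} | OUT={c:+, d:+, e:+; rest ⊤}
  B2: | IN={c:+, d:+, e:+; rest ⊤} | OUT={d:+, e:+; rest ⊤}
  B3: | IN={d:+, e:+; rest ⊤} | OUT={d:+, e:+, f:-; rest ⊤}
  B4: | IN={d:+, e:+, f:-; rest ⊤} | OUT={b:+, d:+, e:+, f:-; rest ⊤}

Merge at B0 (entry node, so the boundary value (all ⊤) is joined with the incoming edge(s)): IN[B0] = (all ⊤) ⊔ OUT[B1] = {a: ⊤, b: ⊤, c: ⊤, d: ⊤, e: ⊤, f: ⊤}
Applying B0's transfer function to that IN value gives OUT[B0] (row B0 above).

Answer: {a: ⊤, b: ⊤, c: ⊤, d: +, e: +, f: ⊤}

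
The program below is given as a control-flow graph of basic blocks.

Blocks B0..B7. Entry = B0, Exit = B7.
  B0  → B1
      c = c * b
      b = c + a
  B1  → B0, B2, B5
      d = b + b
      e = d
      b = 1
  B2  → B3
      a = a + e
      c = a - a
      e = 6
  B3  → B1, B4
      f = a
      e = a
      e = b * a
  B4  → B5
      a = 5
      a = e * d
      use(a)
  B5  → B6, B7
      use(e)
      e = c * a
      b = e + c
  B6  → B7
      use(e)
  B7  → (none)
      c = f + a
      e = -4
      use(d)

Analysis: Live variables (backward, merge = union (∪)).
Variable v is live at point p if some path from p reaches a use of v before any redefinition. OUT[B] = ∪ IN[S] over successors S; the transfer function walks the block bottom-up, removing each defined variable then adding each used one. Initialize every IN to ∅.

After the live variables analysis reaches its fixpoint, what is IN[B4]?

Answer: {c, d, e, f}

Working:
Converged values:
  B0:  IN={a, b, c, f}  OUT={a, b, c, f}
  B1:  IN={a, b, c, f}  OUT={a, b, c, d, e, f}
  B2:  IN={a, b, d, e}  OUT={a, b, c, d}
  B3:  IN={a, b, c, d}  OUT={a, b, c, d, e, f}
  B4:  IN={c, d, e, f}  OUT={a, c, d, e, f}
  B5:  IN={a, c, d, e, f}  OUT={a, d, e, f}
  B6:  IN={a, d, e, f}  OUT={a, d, f}
  B7:  IN={a, d, f}  OUT={}

Merge at B4: OUT[B4] = IN[B5] = {a, c, d, e, f}
Applying B4's transfer function to that OUT value gives IN[B4] (row B4 above).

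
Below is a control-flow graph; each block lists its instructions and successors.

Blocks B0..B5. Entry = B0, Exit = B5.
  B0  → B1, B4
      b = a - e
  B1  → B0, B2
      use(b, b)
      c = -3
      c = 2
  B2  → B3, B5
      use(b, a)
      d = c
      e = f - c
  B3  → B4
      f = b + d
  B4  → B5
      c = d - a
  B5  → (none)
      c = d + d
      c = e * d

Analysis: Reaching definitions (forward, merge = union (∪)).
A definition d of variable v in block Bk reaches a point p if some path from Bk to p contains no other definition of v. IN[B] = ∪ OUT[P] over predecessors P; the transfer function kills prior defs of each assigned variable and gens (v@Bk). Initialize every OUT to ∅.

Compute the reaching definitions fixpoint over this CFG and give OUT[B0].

Answer: {b@B0, c@B1}

Working:
Per-block solution:
  B0: | IN={b@B0, c@B1} | OUT={b@B0, c@B1}
  B1: | IN={b@B0, c@B1} | OUT={b@B0, c@B1}
  B2: | IN={b@B0, c@B1} | OUT={b@B0, c@B1, d@B2, e@B2}
  B3: | IN={b@B0, c@B1, d@B2, e@B2} | OUT={b@B0, c@B1, d@B2, e@B2, f@B3}
  B4: | IN={b@B0, c@B1, d@B2, e@B2, f@B3} | OUT={b@B0, c@B4, d@B2, e@B2, f@B3}
  B5: | IN={b@B0, c@B1, c@B4, d@B2, e@B2, f@B3} | OUT={b@B0, c@B5, d@B2, e@B2, f@B3}

Merge at B0 (entry node, so the boundary value {} is joined with the incoming edge(s)): IN[B0] = {} ⊔ OUT[B1] = {b@B0, c@B1}
Applying B0's transfer function to that IN value gives OUT[B0] (row B0 above).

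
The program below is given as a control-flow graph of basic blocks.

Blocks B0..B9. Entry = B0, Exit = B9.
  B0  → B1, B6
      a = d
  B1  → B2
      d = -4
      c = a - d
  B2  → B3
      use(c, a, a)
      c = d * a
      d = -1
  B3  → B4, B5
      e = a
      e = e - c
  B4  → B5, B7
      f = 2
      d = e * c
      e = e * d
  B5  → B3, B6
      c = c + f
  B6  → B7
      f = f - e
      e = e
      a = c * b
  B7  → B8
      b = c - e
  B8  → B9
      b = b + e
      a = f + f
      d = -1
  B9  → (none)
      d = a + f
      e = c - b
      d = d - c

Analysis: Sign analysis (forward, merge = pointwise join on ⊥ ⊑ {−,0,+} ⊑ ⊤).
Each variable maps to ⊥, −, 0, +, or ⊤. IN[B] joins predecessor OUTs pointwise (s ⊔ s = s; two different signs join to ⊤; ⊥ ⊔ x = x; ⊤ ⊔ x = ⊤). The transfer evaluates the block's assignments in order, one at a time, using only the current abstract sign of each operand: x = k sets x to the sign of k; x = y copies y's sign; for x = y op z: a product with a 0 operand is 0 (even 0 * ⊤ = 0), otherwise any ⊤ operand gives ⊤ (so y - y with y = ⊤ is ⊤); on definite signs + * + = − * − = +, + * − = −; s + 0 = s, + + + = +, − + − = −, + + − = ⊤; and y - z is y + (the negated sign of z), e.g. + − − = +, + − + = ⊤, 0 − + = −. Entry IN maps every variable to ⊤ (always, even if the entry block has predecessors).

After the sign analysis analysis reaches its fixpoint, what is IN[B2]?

Answer: {a: ⊤, b: ⊤, c: ⊤, d: -, e: ⊤, f: ⊤}

Trace:
Converged values:
  B0: | IN=(all ⊤) | OUT=(all ⊤)
  B1: | IN=(all ⊤) | OUT={d:-; rest ⊤}
  B2: | IN={d:-; rest ⊤} | OUT={d:-; rest ⊤}
  B3: | IN=(all ⊤) | OUT=(all ⊤)
  B4: | IN=(all ⊤) | OUT={f:+; rest ⊤}
  B5: | IN=(all ⊤) | OUT=(all ⊤)
  B6: | IN=(all ⊤) | OUT=(all ⊤)
  B7: | IN=(all ⊤) | OUT=(all ⊤)
  B8: | IN=(all ⊤) | OUT={d:-; rest ⊤}
  B9: | IN={d:-; rest ⊤} | OUT=(all ⊤)

Merge at B2: IN[B2] = OUT[B1] = {a: ⊤, b: ⊤, c: ⊤, d: -, e: ⊤, f: ⊤}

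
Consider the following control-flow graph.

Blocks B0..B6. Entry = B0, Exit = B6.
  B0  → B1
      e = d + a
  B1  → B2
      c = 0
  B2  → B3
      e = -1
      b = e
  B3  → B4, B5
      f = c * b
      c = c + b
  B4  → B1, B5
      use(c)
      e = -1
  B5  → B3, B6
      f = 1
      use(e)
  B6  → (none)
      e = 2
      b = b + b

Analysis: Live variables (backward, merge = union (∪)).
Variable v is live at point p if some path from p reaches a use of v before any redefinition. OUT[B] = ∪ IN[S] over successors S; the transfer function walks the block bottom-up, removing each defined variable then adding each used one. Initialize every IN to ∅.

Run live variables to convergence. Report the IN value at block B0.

Answer: {a, d}

Working:
Per-block solution:
  B0:   IN={a, d}   OUT={}
  B1:   IN={}   OUT={c}
  B2:   IN={c}   OUT={b, c, e}
  B3:   IN={b, c, e}   OUT={b, c, e}
  B4:   IN={b, c}   OUT={b, c, e}
  B5:   IN={b, c, e}   OUT={b, c, e}
  B6:   IN={b}   OUT={}

Merge at B0: OUT[B0] = IN[B1] = {}
Applying B0's transfer function to that OUT value gives IN[B0] (row B0 above).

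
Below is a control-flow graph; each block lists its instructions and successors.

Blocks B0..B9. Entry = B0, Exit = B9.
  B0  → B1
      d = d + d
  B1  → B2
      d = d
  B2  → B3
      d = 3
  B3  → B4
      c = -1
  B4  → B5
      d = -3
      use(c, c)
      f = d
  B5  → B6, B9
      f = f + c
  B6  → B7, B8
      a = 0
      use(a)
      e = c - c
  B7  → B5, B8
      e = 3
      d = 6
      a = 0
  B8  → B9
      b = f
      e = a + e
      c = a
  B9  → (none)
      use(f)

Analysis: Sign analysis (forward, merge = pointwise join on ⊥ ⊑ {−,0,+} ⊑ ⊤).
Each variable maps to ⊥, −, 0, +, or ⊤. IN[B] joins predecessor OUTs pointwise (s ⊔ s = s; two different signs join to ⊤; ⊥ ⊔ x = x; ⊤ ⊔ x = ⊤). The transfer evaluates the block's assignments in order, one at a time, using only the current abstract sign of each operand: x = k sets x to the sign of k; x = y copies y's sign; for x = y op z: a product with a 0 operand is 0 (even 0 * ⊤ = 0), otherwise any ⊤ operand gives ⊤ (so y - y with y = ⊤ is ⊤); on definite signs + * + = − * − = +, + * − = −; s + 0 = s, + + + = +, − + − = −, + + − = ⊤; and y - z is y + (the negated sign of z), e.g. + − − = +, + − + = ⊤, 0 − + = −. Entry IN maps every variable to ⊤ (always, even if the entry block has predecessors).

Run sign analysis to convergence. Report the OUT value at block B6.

Per-block solution:
  B0: | IN=(all ⊤) | OUT=(all ⊤)
  B1: | IN=(all ⊤) | OUT=(all ⊤)
  B2: | IN=(all ⊤) | OUT={d:+; rest ⊤}
  B3: | IN={d:+; rest ⊤} | OUT={c:-, d:+; rest ⊤}
  B4: | IN={c:-, d:+; rest ⊤} | OUT={c:-, d:-, f:-; rest ⊤}
  B5: | IN={c:-, f:-; rest ⊤} | OUT={c:-, f:-; rest ⊤}
  B6: | IN={c:-, f:-; rest ⊤} | OUT={a:0, c:-, f:-; rest ⊤}
  B7: | IN={a:0, c:-, f:-; rest ⊤} | OUT={a:0, c:-, d:+, e:+, f:-; rest ⊤}
  B8: | IN={a:0, c:-, f:-; rest ⊤} | OUT={a:0, b:-, c:0, f:-; rest ⊤}
  B9: | IN={f:-; rest ⊤} | OUT={f:-; rest ⊤}

Merge at B6: IN[B6] = OUT[B5] = {a: ⊤, b: ⊤, c: -, d: ⊤, e: ⊤, f: -}
Applying B6's transfer function to that IN value gives OUT[B6] (row B6 above).

Answer: {a: 0, b: ⊤, c: -, d: ⊤, e: ⊤, f: -}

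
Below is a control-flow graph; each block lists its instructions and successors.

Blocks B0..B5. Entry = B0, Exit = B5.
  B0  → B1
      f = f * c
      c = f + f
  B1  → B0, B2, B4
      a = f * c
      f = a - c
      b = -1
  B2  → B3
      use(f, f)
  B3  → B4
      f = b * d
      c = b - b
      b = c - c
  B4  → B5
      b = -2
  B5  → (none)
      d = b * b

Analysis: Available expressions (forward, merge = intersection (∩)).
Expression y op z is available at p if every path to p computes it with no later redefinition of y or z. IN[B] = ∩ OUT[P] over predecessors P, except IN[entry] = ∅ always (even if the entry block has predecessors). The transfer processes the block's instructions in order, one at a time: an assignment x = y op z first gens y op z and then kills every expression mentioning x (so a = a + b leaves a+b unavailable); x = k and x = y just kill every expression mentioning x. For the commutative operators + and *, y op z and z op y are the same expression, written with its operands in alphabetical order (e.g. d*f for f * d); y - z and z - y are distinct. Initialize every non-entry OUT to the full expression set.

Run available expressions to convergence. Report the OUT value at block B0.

Converged values:
  B0: | IN={} | OUT={f+f}
  B1: | IN={f+f} | OUT={a-c}
  B2: | IN={a-c} | OUT={a-c}
  B3: | IN={a-c} | OUT={c-c}
  B4: | IN={} | OUT={}
  B5: | IN={} | OUT={b*b}

Merge at B0 (entry node, so the boundary value {} is joined with the incoming edge(s)): IN[B0] = {} ∩ OUT[B1] = {}
Applying B0's transfer function to that IN value gives OUT[B0] (row B0 above).

Answer: {f+f}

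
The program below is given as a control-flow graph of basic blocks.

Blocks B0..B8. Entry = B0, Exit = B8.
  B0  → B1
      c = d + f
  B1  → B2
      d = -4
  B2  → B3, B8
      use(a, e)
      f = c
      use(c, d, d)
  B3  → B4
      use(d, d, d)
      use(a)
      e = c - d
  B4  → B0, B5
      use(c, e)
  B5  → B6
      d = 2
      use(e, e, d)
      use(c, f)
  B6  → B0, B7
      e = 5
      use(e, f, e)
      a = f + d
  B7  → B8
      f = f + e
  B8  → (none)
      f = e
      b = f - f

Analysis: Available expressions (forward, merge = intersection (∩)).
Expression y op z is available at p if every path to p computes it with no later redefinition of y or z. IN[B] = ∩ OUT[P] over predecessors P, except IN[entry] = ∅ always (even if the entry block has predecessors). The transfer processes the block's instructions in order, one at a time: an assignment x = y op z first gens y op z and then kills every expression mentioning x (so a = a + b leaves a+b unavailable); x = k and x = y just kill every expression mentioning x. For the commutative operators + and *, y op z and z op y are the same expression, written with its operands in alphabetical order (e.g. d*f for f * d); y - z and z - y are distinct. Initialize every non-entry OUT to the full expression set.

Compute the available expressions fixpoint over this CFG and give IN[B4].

Answer: {c-d}

Working:
Fixpoint table:
  B0:  IN={}  OUT={d+f}
  B1:  IN={d+f}  OUT={}
  B2:  IN={}  OUT={}
  B3:  IN={}  OUT={c-d}
  B4:  IN={c-d}  OUT={c-d}
  B5:  IN={c-d}  OUT={}
  B6:  IN={}  OUT={d+f}
  B7:  IN={d+f}  OUT={}
  B8:  IN={}  OUT={f-f}

Merge at B4: IN[B4] = OUT[B3] = {c-d}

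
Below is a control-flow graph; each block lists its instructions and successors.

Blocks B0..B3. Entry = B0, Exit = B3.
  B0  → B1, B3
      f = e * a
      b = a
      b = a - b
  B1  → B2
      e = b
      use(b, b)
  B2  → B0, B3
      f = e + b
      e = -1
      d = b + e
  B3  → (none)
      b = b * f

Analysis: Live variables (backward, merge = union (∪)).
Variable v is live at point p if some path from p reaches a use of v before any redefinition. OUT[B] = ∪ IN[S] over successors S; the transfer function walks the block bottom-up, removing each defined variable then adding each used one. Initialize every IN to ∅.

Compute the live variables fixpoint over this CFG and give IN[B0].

Converged values:
  B0:   IN={a, e}   OUT={a, b, f}
  B1:   IN={a, b}   OUT={a, b, e}
  B2:   IN={a, b, e}   OUT={a, b, e, f}
  B3:   IN={b, f}   OUT={}

Merge at B0: OUT[B0] = IN[B1] ⊔ IN[B3] = {a, b, f}
Applying B0's transfer function to that OUT value gives IN[B0] (row B0 above).

Answer: {a, e}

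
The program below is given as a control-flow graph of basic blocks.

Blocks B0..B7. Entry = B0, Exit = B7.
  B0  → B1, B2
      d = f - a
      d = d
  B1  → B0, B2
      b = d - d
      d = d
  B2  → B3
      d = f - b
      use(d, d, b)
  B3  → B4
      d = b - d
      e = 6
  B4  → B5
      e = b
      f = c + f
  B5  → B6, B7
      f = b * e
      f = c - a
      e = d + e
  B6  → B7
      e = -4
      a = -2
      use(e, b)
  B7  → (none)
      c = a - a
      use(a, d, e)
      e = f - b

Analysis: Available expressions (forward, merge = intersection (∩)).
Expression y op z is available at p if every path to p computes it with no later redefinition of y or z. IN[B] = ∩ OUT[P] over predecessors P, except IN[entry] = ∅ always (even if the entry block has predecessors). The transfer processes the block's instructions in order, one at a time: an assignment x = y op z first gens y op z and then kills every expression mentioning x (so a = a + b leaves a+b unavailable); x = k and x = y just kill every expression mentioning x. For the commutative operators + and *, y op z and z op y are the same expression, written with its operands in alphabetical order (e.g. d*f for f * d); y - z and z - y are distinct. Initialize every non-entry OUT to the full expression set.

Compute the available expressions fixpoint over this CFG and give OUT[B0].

Answer: {f-a}

Trace:
Per-block solution:
  B0:   IN={}   OUT={f-a}
  B1:   IN={f-a}   OUT={f-a}
  B2:   IN={f-a}   OUT={f-a, f-b}
  B3:   IN={f-a, f-b}   OUT={f-a, f-b}
  B4:   IN={f-a, f-b}   OUT={}
  B5:   IN={}   OUT={c-a}
  B6:   IN={c-a}   OUT={}
  B7:   IN={}   OUT={a-a, f-b}

Merge at B0 (entry node, so the boundary value {} is joined with the incoming edge(s)): IN[B0] = {} ∩ OUT[B1] = {}
Applying B0's transfer function to that IN value gives OUT[B0] (row B0 above).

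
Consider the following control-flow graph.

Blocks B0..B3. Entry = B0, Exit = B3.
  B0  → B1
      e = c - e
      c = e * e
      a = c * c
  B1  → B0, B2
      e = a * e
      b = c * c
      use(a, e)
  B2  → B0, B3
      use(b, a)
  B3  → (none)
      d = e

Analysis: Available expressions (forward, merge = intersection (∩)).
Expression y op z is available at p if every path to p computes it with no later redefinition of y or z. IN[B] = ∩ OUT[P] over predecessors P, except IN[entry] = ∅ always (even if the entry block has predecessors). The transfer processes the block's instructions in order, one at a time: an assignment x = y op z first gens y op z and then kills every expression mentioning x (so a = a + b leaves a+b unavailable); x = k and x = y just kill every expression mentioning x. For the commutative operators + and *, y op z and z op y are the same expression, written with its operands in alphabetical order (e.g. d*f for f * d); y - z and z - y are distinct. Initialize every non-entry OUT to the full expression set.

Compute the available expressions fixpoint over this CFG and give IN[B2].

Per-block solution:
  B0:   IN={}   OUT={c*c, e*e}
  B1:   IN={c*c, e*e}   OUT={c*c}
  B2:   IN={c*c}   OUT={c*c}
  B3:   IN={c*c}   OUT={c*c}

Merge at B2: IN[B2] = OUT[B1] = {c*c}

Answer: {c*c}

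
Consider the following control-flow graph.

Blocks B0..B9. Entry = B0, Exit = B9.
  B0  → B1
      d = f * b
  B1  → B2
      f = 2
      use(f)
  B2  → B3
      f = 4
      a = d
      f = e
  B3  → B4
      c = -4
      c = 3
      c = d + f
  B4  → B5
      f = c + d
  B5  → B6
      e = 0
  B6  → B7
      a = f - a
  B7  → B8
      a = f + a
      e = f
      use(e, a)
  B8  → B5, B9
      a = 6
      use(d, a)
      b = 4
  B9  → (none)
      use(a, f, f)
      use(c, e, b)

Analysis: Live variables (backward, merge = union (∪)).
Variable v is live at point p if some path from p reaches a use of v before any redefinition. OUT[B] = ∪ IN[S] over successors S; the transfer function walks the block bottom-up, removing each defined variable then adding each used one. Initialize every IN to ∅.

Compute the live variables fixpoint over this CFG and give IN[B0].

Converged values:
  B0:   IN={b, e, f}   OUT={d, e}
  B1:   IN={d, e}   OUT={d, e}
  B2:   IN={d, e}   OUT={a, d, f}
  B3:   IN={a, d, f}   OUT={a, c, d}
  B4:   IN={a, c, d}   OUT={a, c, d, f}
  B5:   IN={a, c, d, f}   OUT={a, c, d, f}
  B6:   IN={a, c, d, f}   OUT={a, c, d, f}
  B7:   IN={a, c, d, f}   OUT={c, d, e, f}
  B8:   IN={c, d, e, f}   OUT={a, b, c, d, e, f}
  B9:   IN={a, b, c, e, f}   OUT={}

Merge at B0: OUT[B0] = IN[B1] = {d, e}
Applying B0's transfer function to that OUT value gives IN[B0] (row B0 above).

Answer: {b, e, f}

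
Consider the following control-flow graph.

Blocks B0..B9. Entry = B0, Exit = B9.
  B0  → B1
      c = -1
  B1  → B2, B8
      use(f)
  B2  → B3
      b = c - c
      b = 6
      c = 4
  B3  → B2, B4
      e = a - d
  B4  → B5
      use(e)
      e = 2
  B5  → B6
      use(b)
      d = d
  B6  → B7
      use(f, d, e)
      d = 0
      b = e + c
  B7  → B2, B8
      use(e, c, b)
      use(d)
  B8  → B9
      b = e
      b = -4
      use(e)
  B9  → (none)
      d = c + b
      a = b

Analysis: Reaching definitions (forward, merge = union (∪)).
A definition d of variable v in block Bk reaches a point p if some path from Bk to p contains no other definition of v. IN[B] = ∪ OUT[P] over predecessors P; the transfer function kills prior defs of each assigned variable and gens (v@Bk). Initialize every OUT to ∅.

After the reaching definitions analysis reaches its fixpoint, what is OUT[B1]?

Answer: {c@B0}

Trace:
Converged values:
  B0:   IN={}   OUT={c@B0}
  B1:   IN={c@B0}   OUT={c@B0}
  B2:   IN={b@B2, b@B6, c@B0, c@B2, d@B6, e@B3, e@B4}   OUT={b@B2, c@B2, d@B6, e@B3, e@B4}
  B3:   IN={b@B2, c@B2, d@B6, e@B3, e@B4}   OUT={b@B2, c@B2, d@B6, e@B3}
  B4:   IN={b@B2, c@B2, d@B6, e@B3}   OUT={b@B2, c@B2, d@B6, e@B4}
  B5:   IN={b@B2, c@B2, d@B6, e@B4}   OUT={b@B2, c@B2, d@B5, e@B4}
  B6:   IN={b@B2, c@B2, d@B5, e@B4}   OUT={b@B6, c@B2, d@B6, e@B4}
  B7:   IN={b@B6, c@B2, d@B6, e@B4}   OUT={b@B6, c@B2, d@B6, e@B4}
  B8:   IN={b@B6, c@B0, c@B2, d@B6, e@B4}   OUT={b@B8, c@B0, c@B2, d@B6, e@B4}
  B9:   IN={b@B8, c@B0, c@B2, d@B6, e@B4}   OUT={a@B9, b@B8, c@B0, c@B2, d@B9, e@B4}

Merge at B1: IN[B1] = OUT[B0] = {c@B0}
Applying B1's transfer function to that IN value gives OUT[B1] (row B1 above).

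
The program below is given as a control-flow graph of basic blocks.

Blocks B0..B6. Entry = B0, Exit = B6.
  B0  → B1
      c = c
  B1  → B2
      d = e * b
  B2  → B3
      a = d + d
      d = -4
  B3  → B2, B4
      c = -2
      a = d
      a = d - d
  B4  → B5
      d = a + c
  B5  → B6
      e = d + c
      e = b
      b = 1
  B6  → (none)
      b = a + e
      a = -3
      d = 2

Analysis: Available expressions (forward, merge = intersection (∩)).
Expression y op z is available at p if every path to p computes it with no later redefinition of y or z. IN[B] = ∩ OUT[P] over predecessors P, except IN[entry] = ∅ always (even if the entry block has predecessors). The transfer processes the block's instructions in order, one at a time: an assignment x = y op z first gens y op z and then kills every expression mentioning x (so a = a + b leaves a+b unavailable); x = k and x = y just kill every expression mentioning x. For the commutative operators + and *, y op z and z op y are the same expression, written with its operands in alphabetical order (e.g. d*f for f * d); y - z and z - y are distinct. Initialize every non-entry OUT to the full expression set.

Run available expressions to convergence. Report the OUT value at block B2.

Answer: {b*e}

Derivation:
Per-block solution:
  B0: | IN={} | OUT={}
  B1: | IN={} | OUT={b*e}
  B2: | IN={b*e} | OUT={b*e}
  B3: | IN={b*e} | OUT={b*e, d-d}
  B4: | IN={b*e, d-d} | OUT={a+c, b*e}
  B5: | IN={a+c, b*e} | OUT={a+c, c+d}
  B6: | IN={a+c, c+d} | OUT={}

Merge at B2: IN[B2] = OUT[B1] ∩ OUT[B3] = {b*e}
Applying B2's transfer function to that IN value gives OUT[B2] (row B2 above).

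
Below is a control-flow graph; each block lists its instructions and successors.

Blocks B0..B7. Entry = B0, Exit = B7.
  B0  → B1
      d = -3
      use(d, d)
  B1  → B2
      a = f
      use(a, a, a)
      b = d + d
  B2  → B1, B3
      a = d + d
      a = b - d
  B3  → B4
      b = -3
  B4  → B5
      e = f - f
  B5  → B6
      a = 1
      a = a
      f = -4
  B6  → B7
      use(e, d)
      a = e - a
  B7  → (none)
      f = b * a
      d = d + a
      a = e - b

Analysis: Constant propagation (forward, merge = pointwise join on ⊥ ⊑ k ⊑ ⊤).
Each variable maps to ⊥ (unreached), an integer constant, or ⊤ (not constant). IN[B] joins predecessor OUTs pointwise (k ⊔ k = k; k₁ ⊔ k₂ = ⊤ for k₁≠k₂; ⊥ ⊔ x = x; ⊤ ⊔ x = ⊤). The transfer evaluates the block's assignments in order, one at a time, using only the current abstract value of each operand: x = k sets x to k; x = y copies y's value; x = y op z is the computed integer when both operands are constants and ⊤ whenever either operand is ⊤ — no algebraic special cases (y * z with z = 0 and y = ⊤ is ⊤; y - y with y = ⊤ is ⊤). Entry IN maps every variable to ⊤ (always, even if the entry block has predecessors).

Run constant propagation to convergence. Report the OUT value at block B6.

Fixpoint table:
  B0:   IN=(all ⊤)   OUT={d:-3; rest ⊤}
  B1:   IN={d:-3; rest ⊤}   OUT={b:-6, d:-3; rest ⊤}
  B2:   IN={b:-6, d:-3; rest ⊤}   OUT={a:-3, b:-6, d:-3; rest ⊤}
  B3:   IN={a:-3, b:-6, d:-3; rest ⊤}   OUT={a:-3, b:-3, d:-3; rest ⊤}
  B4:   IN={a:-3, b:-3, d:-3; rest ⊤}   OUT={a:-3, b:-3, d:-3; rest ⊤}
  B5:   IN={a:-3, b:-3, d:-3; rest ⊤}   OUT={a:1, b:-3, d:-3, f:-4; rest ⊤}
  B6:   IN={a:1, b:-3, d:-3, f:-4; rest ⊤}   OUT={b:-3, d:-3, f:-4; rest ⊤}
  B7:   IN={b:-3, d:-3, f:-4; rest ⊤}   OUT={b:-3; rest ⊤}

Merge at B6: IN[B6] = OUT[B5] = {a: 1, b: -3, c: ⊤, d: -3, e: ⊤, f: -4}
Applying B6's transfer function to that IN value gives OUT[B6] (row B6 above).

Answer: {a: ⊤, b: -3, c: ⊤, d: -3, e: ⊤, f: -4}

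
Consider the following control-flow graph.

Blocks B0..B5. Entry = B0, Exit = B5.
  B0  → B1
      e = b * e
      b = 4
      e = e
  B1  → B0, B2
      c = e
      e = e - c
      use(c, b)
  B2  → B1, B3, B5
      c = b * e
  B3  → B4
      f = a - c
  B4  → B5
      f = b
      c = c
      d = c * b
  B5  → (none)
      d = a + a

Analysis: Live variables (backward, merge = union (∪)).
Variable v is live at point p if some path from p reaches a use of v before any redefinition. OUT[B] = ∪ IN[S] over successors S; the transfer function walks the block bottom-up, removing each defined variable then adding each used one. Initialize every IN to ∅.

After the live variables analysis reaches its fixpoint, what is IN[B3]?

Answer: {a, b, c}

Derivation:
Fixpoint table:
  B0:   IN={a, b, e}   OUT={a, b, e}
  B1:   IN={a, b, e}   OUT={a, b, e}
  B2:   IN={a, b, e}   OUT={a, b, c, e}
  B3:   IN={a, b, c}   OUT={a, b, c}
  B4:   IN={a, b, c}   OUT={a}
  B5:   IN={a}   OUT={}

Merge at B3: OUT[B3] = IN[B4] = {a, b, c}
Applying B3's transfer function to that OUT value gives IN[B3] (row B3 above).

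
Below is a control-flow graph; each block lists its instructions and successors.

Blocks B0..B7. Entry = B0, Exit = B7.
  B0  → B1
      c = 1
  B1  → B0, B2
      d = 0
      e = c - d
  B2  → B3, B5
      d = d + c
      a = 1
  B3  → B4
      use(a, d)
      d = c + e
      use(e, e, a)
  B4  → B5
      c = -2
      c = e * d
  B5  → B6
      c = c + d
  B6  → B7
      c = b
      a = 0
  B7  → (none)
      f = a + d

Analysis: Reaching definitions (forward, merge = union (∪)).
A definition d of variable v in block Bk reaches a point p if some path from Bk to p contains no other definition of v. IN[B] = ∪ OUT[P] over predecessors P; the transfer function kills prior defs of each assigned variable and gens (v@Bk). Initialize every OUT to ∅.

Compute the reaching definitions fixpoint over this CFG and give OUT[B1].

Answer: {c@B0, d@B1, e@B1}

Derivation:
Fixpoint table:
  B0:   IN={c@B0, d@B1, e@B1}   OUT={c@B0, d@B1, e@B1}
  B1:   IN={c@B0, d@B1, e@B1}   OUT={c@B0, d@B1, e@B1}
  B2:   IN={c@B0, d@B1, e@B1}   OUT={a@B2, c@B0, d@B2, e@B1}
  B3:   IN={a@B2, c@B0, d@B2, e@B1}   OUT={a@B2, c@B0, d@B3, e@B1}
  B4:   IN={a@B2, c@B0, d@B3, e@B1}   OUT={a@B2, c@B4, d@B3, e@B1}
  B5:   IN={a@B2, c@B0, c@B4, d@B2, d@B3, e@B1}   OUT={a@B2, c@B5, d@B2, d@B3, e@B1}
  B6:   IN={a@B2, c@B5, d@B2, d@B3, e@B1}   OUT={a@B6, c@B6, d@B2, d@B3, e@B1}
  B7:   IN={a@B6, c@B6, d@B2, d@B3, e@B1}   OUT={a@B6, c@B6, d@B2, d@B3, e@B1, f@B7}

Merge at B1: IN[B1] = OUT[B0] = {c@B0, d@B1, e@B1}
Applying B1's transfer function to that IN value gives OUT[B1] (row B1 above).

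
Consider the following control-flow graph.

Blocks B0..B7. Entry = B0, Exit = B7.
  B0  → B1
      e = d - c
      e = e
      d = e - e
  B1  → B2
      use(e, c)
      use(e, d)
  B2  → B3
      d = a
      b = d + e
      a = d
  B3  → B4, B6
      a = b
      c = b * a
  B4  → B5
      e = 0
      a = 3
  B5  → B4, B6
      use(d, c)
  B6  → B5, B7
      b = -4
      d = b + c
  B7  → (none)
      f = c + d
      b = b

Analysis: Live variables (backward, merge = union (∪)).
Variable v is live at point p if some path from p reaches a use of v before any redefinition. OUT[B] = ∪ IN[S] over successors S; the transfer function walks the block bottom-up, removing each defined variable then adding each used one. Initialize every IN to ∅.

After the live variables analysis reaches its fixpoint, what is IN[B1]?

Answer: {a, c, d, e}

Working:
Per-block solution:
  B0:  IN={a, c, d}  OUT={a, c, d, e}
  B1:  IN={a, c, d, e}  OUT={a, e}
  B2:  IN={a, e}  OUT={b, d}
  B3:  IN={b, d}  OUT={c, d}
  B4:  IN={c, d}  OUT={c, d}
  B5:  IN={c, d}  OUT={c, d}
  B6:  IN={c}  OUT={b, c, d}
  B7:  IN={b, c, d}  OUT={}

Merge at B1: OUT[B1] = IN[B2] = {a, e}
Applying B1's transfer function to that OUT value gives IN[B1] (row B1 above).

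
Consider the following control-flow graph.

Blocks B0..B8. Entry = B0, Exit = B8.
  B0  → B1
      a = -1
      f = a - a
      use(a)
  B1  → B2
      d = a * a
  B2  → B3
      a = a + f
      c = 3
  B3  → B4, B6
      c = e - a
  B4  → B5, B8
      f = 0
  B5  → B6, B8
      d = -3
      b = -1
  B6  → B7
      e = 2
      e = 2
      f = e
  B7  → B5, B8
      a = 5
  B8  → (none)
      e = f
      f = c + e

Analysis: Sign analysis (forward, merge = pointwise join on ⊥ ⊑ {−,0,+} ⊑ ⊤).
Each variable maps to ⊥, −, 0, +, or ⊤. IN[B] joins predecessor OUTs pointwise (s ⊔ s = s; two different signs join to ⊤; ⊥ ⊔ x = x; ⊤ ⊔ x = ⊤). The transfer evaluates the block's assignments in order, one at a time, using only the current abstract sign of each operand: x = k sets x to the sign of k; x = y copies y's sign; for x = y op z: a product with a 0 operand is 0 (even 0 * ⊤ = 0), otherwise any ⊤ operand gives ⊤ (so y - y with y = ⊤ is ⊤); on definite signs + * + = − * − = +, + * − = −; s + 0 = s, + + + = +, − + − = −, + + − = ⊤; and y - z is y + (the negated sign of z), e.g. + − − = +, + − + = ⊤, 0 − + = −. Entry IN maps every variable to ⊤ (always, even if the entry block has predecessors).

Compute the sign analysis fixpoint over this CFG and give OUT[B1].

Answer: {a: -, b: ⊤, c: ⊤, d: +, e: ⊤, f: ⊤}

Derivation:
Converged values:
  B0:   IN=(all ⊤)   OUT={a:-; rest ⊤}
  B1:   IN={a:-; rest ⊤}   OUT={a:-, d:+; rest ⊤}
  B2:   IN={a:-, d:+; rest ⊤}   OUT={c:+, d:+; rest ⊤}
  B3:   IN={c:+, d:+; rest ⊤}   OUT={d:+; rest ⊤}
  B4:   IN={d:+; rest ⊤}   OUT={d:+, f:0; rest ⊤}
  B5:   IN=(all ⊤)   OUT={b:-, d:-; rest ⊤}
  B6:   IN=(all ⊤)   OUT={e:+, f:+; rest ⊤}
  B7:   IN={e:+, f:+; rest ⊤}   OUT={a:+, e:+, f:+; rest ⊤}
  B8:   IN=(all ⊤)   OUT=(all ⊤)

Merge at B1: IN[B1] = OUT[B0] = {a: -, b: ⊤, c: ⊤, d: ⊤, e: ⊤, f: ⊤}
Applying B1's transfer function to that IN value gives OUT[B1] (row B1 above).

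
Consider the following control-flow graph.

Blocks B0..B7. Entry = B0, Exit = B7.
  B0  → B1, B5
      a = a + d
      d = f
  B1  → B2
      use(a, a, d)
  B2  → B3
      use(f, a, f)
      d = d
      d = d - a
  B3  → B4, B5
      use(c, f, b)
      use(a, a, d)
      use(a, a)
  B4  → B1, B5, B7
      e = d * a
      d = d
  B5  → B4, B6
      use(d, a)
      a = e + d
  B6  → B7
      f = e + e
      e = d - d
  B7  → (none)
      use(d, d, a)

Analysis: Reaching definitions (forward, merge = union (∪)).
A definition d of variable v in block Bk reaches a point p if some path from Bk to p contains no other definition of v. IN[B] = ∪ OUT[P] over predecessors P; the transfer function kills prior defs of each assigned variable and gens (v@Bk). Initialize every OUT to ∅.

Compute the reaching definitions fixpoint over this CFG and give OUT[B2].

Converged values:
  B0:   IN={}   OUT={a@B0, d@B0}
  B1:   IN={a@B0, a@B5, d@B0, d@B4, e@B4}   OUT={a@B0, a@B5, d@B0, d@B4, e@B4}
  B2:   IN={a@B0, a@B5, d@B0, d@B4, e@B4}   OUT={a@B0, a@B5, d@B2, e@B4}
  B3:   IN={a@B0, a@B5, d@B2, e@B4}   OUT={a@B0, a@B5, d@B2, e@B4}
  B4:   IN={a@B0, a@B5, d@B0, d@B2, d@B4, e@B4}   OUT={a@B0, a@B5, d@B4, e@B4}
  B5:   IN={a@B0, a@B5, d@B0, d@B2, d@B4, e@B4}   OUT={a@B5, d@B0, d@B2, d@B4, e@B4}
  B6:   IN={a@B5, d@B0, d@B2, d@B4, e@B4}   OUT={a@B5, d@B0, d@B2, d@B4, e@B6, f@B6}
  B7:   IN={a@B0, a@B5, d@B0, d@B2, d@B4, e@B4, e@B6, f@B6}   OUT={a@B0, a@B5, d@B0, d@B2, d@B4, e@B4, e@B6, f@B6}

Merge at B2: IN[B2] = OUT[B1] = {a@B0, a@B5, d@B0, d@B4, e@B4}
Applying B2's transfer function to that IN value gives OUT[B2] (row B2 above).

Answer: {a@B0, a@B5, d@B2, e@B4}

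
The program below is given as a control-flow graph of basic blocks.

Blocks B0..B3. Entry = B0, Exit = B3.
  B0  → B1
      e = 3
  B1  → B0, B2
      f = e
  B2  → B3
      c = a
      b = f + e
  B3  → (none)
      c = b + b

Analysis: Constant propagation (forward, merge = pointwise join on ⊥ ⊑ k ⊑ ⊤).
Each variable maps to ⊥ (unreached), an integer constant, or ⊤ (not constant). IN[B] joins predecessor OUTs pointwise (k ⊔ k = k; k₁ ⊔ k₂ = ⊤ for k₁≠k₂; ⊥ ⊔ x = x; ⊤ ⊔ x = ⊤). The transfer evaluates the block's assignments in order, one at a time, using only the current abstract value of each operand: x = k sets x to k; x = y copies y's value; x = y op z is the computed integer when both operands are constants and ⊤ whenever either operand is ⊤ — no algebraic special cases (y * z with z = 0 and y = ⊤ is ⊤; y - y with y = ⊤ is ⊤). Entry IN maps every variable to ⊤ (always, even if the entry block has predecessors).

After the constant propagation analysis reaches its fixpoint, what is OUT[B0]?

Per-block solution:
  B0: | IN=(all ⊤) | OUT={e:3; rest ⊤}
  B1: | IN={e:3; rest ⊤} | OUT={e:3, f:3; rest ⊤}
  B2: | IN={e:3, f:3; rest ⊤} | OUT={b:6, e:3, f:3; rest ⊤}
  B3: | IN={b:6, e:3, f:3; rest ⊤} | OUT={b:6, c:12, e:3, f:3; rest ⊤}

Merge at B0 (entry node, so the boundary value (all ⊤) is joined with the incoming edge(s)): IN[B0] = (all ⊤) ⊔ OUT[B1] = {a: ⊤, b: ⊤, c: ⊤, d: ⊤, e: ⊤, f: ⊤}
Applying B0's transfer function to that IN value gives OUT[B0] (row B0 above).

Answer: {a: ⊤, b: ⊤, c: ⊤, d: ⊤, e: 3, f: ⊤}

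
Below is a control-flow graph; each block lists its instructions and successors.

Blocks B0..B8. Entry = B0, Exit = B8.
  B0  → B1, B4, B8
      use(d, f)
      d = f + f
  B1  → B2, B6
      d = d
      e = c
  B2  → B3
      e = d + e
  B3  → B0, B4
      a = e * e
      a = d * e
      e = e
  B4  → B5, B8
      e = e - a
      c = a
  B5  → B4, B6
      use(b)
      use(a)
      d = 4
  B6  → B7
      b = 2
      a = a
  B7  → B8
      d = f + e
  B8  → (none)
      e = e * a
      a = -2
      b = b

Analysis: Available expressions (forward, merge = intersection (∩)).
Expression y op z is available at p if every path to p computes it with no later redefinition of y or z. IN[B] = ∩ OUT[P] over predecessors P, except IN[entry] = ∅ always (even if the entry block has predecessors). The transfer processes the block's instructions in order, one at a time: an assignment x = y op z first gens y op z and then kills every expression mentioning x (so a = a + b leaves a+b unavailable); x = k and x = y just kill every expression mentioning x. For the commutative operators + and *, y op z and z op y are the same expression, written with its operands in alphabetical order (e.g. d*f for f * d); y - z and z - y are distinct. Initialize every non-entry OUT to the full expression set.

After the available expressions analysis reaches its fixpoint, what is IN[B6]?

Answer: {f+f}

Derivation:
Converged values:
  B0:  IN={}  OUT={f+f}
  B1:  IN={f+f}  OUT={f+f}
  B2:  IN={f+f}  OUT={f+f}
  B3:  IN={f+f}  OUT={f+f}
  B4:  IN={f+f}  OUT={f+f}
  B5:  IN={f+f}  OUT={f+f}
  B6:  IN={f+f}  OUT={f+f}
  B7:  IN={f+f}  OUT={e+f, f+f}
  B8:  IN={f+f}  OUT={f+f}

Merge at B6: IN[B6] = OUT[B1] ∩ OUT[B5] = {f+f}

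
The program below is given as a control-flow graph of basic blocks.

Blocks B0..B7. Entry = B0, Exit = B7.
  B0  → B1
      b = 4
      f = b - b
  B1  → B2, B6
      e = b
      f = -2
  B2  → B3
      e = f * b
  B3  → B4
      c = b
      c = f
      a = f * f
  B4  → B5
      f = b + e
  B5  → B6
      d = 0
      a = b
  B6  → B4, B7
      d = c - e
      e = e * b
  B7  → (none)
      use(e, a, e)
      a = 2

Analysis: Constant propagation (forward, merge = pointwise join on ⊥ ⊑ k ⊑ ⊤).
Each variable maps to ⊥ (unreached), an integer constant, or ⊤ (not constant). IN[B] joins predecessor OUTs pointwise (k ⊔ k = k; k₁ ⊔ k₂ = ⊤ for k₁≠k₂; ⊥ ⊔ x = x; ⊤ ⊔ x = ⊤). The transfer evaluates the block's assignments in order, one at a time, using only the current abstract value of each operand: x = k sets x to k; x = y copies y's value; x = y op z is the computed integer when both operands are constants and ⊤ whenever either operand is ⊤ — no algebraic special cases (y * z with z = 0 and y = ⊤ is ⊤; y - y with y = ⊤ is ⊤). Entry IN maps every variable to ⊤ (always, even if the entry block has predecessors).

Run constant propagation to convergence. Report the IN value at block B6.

Answer: {a: ⊤, b: 4, c: ⊤, d: ⊤, e: ⊤, f: ⊤}

Working:
Per-block solution:
  B0: | IN=(all ⊤) | OUT={b:4, f:0; rest ⊤}
  B1: | IN={b:4, f:0; rest ⊤} | OUT={b:4, e:4, f:-2; rest ⊤}
  B2: | IN={b:4, e:4, f:-2; rest ⊤} | OUT={b:4, e:-8, f:-2; rest ⊤}
  B3: | IN={b:4, e:-8, f:-2; rest ⊤} | OUT={a:4, b:4, c:-2, e:-8, f:-2; rest ⊤}
  B4: | IN={b:4; rest ⊤} | OUT={b:4; rest ⊤}
  B5: | IN={b:4; rest ⊤} | OUT={a:4, b:4, d:0; rest ⊤}
  B6: | IN={b:4; rest ⊤} | OUT={b:4; rest ⊤}
  B7: | IN={b:4; rest ⊤} | OUT={a:2, b:4; rest ⊤}

Merge at B6: IN[B6] = OUT[B1] ⊔ OUT[B5] = {a: ⊤, b: 4, c: ⊤, d: ⊤, e: ⊤, f: ⊤}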